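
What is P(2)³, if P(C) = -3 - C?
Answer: -125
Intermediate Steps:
P(2)³ = (-3 - 1*2)³ = (-3 - 2)³ = (-5)³ = -125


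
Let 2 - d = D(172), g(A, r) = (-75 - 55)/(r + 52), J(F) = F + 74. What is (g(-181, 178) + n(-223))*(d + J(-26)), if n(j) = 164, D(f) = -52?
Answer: 383418/23 ≈ 16670.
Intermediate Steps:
J(F) = 74 + F
g(A, r) = -130/(52 + r)
d = 54 (d = 2 - 1*(-52) = 2 + 52 = 54)
(g(-181, 178) + n(-223))*(d + J(-26)) = (-130/(52 + 178) + 164)*(54 + (74 - 26)) = (-130/230 + 164)*(54 + 48) = (-130*1/230 + 164)*102 = (-13/23 + 164)*102 = (3759/23)*102 = 383418/23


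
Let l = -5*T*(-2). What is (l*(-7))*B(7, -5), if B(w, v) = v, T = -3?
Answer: -1050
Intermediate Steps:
l = -30 (l = -5*(-3)*(-2) = 15*(-2) = -30)
(l*(-7))*B(7, -5) = -30*(-7)*(-5) = 210*(-5) = -1050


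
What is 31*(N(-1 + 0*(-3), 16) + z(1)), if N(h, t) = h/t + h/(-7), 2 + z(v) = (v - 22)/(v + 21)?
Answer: -109771/1232 ≈ -89.100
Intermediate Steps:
z(v) = -2 + (-22 + v)/(21 + v) (z(v) = -2 + (v - 22)/(v + 21) = -2 + (-22 + v)/(21 + v))
N(h, t) = -h/7 + h/t (N(h, t) = h/t + h*(-⅐) = h/t - h/7 = -h/7 + h/t)
31*(N(-1 + 0*(-3), 16) + z(1)) = 31*((-(-1 + 0*(-3))/7 + (-1 + 0*(-3))/16) + (-64 - 1*1)/(21 + 1)) = 31*((-(-1 + 0)/7 + (-1 + 0)*(1/16)) + (-64 - 1)/22) = 31*((-⅐*(-1) - 1*1/16) + (1/22)*(-65)) = 31*((⅐ - 1/16) - 65/22) = 31*(9/112 - 65/22) = 31*(-3541/1232) = -109771/1232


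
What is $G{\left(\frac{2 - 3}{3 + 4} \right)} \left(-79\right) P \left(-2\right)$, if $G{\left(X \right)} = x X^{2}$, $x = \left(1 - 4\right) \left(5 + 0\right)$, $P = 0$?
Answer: $0$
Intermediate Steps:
$x = -15$ ($x = \left(-3\right) 5 = -15$)
$G{\left(X \right)} = - 15 X^{2}$
$G{\left(\frac{2 - 3}{3 + 4} \right)} \left(-79\right) P \left(-2\right) = - 15 \left(\frac{2 - 3}{3 + 4}\right)^{2} \left(-79\right) 0 \left(-2\right) = - 15 \left(- \frac{1}{7}\right)^{2} \left(-79\right) 0 = \left(-15\right) \frac{1}{49} \left(-79\right) 0 = \left(- \frac{15}{49}\right) \left(-79\right) 0 = \frac{1185}{49} \cdot 0 = 0$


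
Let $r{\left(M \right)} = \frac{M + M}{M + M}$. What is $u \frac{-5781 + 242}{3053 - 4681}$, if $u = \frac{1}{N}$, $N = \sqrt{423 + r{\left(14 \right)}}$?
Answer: $\frac{5539 \sqrt{106}}{345136} \approx 0.16523$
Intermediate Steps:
$r{\left(M \right)} = 1$ ($r{\left(M \right)} = \frac{2 M}{2 M} = 2 M \frac{1}{2 M} = 1$)
$N = 2 \sqrt{106}$ ($N = \sqrt{423 + 1} = \sqrt{424} = 2 \sqrt{106} \approx 20.591$)
$u = \frac{\sqrt{106}}{212}$ ($u = \frac{1}{2 \sqrt{106}} = \frac{\sqrt{106}}{212} \approx 0.048564$)
$u \frac{-5781 + 242}{3053 - 4681} = \frac{\sqrt{106}}{212} \frac{-5781 + 242}{3053 - 4681} = \frac{\sqrt{106}}{212} \left(- \frac{5539}{-1628}\right) = \frac{\sqrt{106}}{212} \left(\left(-5539\right) \left(- \frac{1}{1628}\right)\right) = \frac{\sqrt{106}}{212} \cdot \frac{5539}{1628} = \frac{5539 \sqrt{106}}{345136}$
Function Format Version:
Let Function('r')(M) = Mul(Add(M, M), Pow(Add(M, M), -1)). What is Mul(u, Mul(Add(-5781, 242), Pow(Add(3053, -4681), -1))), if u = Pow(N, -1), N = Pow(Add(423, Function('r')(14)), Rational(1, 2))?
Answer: Mul(Rational(5539, 345136), Pow(106, Rational(1, 2))) ≈ 0.16523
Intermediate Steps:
Function('r')(M) = 1 (Function('r')(M) = Mul(Mul(2, M), Pow(Mul(2, M), -1)) = Mul(Mul(2, M), Mul(Rational(1, 2), Pow(M, -1))) = 1)
N = Mul(2, Pow(106, Rational(1, 2))) (N = Pow(Add(423, 1), Rational(1, 2)) = Pow(424, Rational(1, 2)) = Mul(2, Pow(106, Rational(1, 2))) ≈ 20.591)
u = Mul(Rational(1, 212), Pow(106, Rational(1, 2))) (u = Pow(Mul(2, Pow(106, Rational(1, 2))), -1) = Mul(Rational(1, 212), Pow(106, Rational(1, 2))) ≈ 0.048564)
Mul(u, Mul(Add(-5781, 242), Pow(Add(3053, -4681), -1))) = Mul(Mul(Rational(1, 212), Pow(106, Rational(1, 2))), Mul(Add(-5781, 242), Pow(Add(3053, -4681), -1))) = Mul(Mul(Rational(1, 212), Pow(106, Rational(1, 2))), Mul(-5539, Pow(-1628, -1))) = Mul(Mul(Rational(1, 212), Pow(106, Rational(1, 2))), Mul(-5539, Rational(-1, 1628))) = Mul(Mul(Rational(1, 212), Pow(106, Rational(1, 2))), Rational(5539, 1628)) = Mul(Rational(5539, 345136), Pow(106, Rational(1, 2)))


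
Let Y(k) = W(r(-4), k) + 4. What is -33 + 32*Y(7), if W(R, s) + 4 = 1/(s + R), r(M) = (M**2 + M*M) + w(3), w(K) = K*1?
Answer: -677/21 ≈ -32.238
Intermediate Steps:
w(K) = K
r(M) = 3 + 2*M**2 (r(M) = (M**2 + M*M) + 3 = (M**2 + M**2) + 3 = 2*M**2 + 3 = 3 + 2*M**2)
W(R, s) = -4 + 1/(R + s) (W(R, s) = -4 + 1/(s + R) = -4 + 1/(R + s))
Y(k) = 4 + (-139 - 4*k)/(35 + k) (Y(k) = (1 - 4*(3 + 2*(-4)**2) - 4*k)/((3 + 2*(-4)**2) + k) + 4 = (1 - 4*(3 + 2*16) - 4*k)/((3 + 2*16) + k) + 4 = (1 - 4*(3 + 32) - 4*k)/((3 + 32) + k) + 4 = (1 - 4*35 - 4*k)/(35 + k) + 4 = (1 - 140 - 4*k)/(35 + k) + 4 = (-139 - 4*k)/(35 + k) + 4 = 4 + (-139 - 4*k)/(35 + k))
-33 + 32*Y(7) = -33 + 32/(35 + 7) = -33 + 32/42 = -33 + 32*(1/42) = -33 + 16/21 = -677/21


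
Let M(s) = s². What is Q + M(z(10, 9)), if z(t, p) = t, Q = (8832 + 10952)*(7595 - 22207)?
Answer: -289083708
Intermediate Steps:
Q = -289083808 (Q = 19784*(-14612) = -289083808)
Q + M(z(10, 9)) = -289083808 + 10² = -289083808 + 100 = -289083708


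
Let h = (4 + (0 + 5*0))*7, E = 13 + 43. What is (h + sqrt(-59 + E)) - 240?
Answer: -212 + I*sqrt(3) ≈ -212.0 + 1.732*I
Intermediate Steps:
E = 56
h = 28 (h = (4 + (0 + 0))*7 = (4 + 0)*7 = 4*7 = 28)
(h + sqrt(-59 + E)) - 240 = (28 + sqrt(-59 + 56)) - 240 = (28 + sqrt(-3)) - 240 = (28 + I*sqrt(3)) - 240 = -212 + I*sqrt(3)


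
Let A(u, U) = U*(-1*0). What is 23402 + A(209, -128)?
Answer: 23402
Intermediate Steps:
A(u, U) = 0 (A(u, U) = U*0 = 0)
23402 + A(209, -128) = 23402 + 0 = 23402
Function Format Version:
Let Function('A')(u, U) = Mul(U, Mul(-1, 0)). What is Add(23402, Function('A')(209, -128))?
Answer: 23402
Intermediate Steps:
Function('A')(u, U) = 0 (Function('A')(u, U) = Mul(U, 0) = 0)
Add(23402, Function('A')(209, -128)) = Add(23402, 0) = 23402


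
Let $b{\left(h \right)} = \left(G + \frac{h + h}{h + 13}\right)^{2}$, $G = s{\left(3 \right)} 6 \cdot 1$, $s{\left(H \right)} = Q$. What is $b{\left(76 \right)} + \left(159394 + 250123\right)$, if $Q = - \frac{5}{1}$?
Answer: $\frac{3250124481}{7921} \approx 4.1032 \cdot 10^{5}$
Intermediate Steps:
$Q = -5$ ($Q = \left(-5\right) 1 = -5$)
$s{\left(H \right)} = -5$
$G = -30$ ($G = \left(-5\right) 6 \cdot 1 = \left(-30\right) 1 = -30$)
$b{\left(h \right)} = \left(-30 + \frac{2 h}{13 + h}\right)^{2}$ ($b{\left(h \right)} = \left(-30 + \frac{h + h}{h + 13}\right)^{2} = \left(-30 + \frac{2 h}{13 + h}\right)^{2}$)
$b{\left(76 \right)} + \left(159394 + 250123\right) = \frac{4 \left(195 + 14 \cdot 76\right)^{2}}{\left(13 + 76\right)^{2}} + \left(159394 + 250123\right) = \frac{4 \left(195 + 1064\right)^{2}}{7921} + 409517 = 4 \cdot \frac{1}{7921} \cdot 1259^{2} + 409517 = 4 \cdot \frac{1}{7921} \cdot 1585081 + 409517 = \frac{6340324}{7921} + 409517 = \frac{3250124481}{7921}$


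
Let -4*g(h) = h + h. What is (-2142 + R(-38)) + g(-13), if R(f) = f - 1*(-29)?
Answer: -4289/2 ≈ -2144.5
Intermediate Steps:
g(h) = -h/2 (g(h) = -(h + h)/4 = -h/2)
R(f) = 29 + f (R(f) = f + 29 = 29 + f)
(-2142 + R(-38)) + g(-13) = (-2142 + (29 - 38)) - ½*(-13) = (-2142 - 9) + 13/2 = -2151 + 13/2 = -4289/2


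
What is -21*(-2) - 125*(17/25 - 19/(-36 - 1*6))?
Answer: -4181/42 ≈ -99.548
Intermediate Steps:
-21*(-2) - 125*(17/25 - 19/(-36 - 1*6)) = 42 - 125*(17*(1/25) - 19/(-36 - 6)) = 42 - 125*(17/25 - 19/(-42)) = 42 - 125*(17/25 - 19*(-1/42)) = 42 - 125*(17/25 + 19/42) = 42 - 125*1189/1050 = 42 - 5945/42 = -4181/42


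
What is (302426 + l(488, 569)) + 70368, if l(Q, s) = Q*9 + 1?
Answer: 377187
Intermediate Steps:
l(Q, s) = 1 + 9*Q (l(Q, s) = 9*Q + 1 = 1 + 9*Q)
(302426 + l(488, 569)) + 70368 = (302426 + (1 + 9*488)) + 70368 = (302426 + (1 + 4392)) + 70368 = (302426 + 4393) + 70368 = 306819 + 70368 = 377187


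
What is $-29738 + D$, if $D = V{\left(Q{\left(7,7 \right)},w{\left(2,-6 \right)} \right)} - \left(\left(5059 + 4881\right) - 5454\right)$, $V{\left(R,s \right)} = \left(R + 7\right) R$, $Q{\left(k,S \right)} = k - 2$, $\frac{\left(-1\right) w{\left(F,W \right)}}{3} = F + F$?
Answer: $-34164$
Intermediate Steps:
$w{\left(F,W \right)} = - 6 F$ ($w{\left(F,W \right)} = - 3 \left(F + F\right) = - 3 \cdot 2 F = - 6 F$)
$Q{\left(k,S \right)} = -2 + k$
$V{\left(R,s \right)} = R \left(7 + R\right)$ ($V{\left(R,s \right)} = \left(7 + R\right) R = R \left(7 + R\right)$)
$D = -4426$ ($D = \left(-2 + 7\right) \left(7 + \left(-2 + 7\right)\right) - \left(\left(5059 + 4881\right) - 5454\right) = 5 \left(7 + 5\right) - \left(9940 - 5454\right) = 5 \cdot 12 - 4486 = 60 - 4486 = -4426$)
$-29738 + D = -29738 - 4426 = -34164$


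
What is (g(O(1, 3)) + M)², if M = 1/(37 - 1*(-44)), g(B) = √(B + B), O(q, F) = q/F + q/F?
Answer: 8749/6561 + 4*√3/243 ≈ 1.3620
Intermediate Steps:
O(q, F) = 2*q/F
g(B) = √2*√B (g(B) = √(2*B) = √2*√B)
M = 1/81 (M = 1/(37 + 44) = 1/81 ≈ 0.012346)
(g(O(1, 3)) + M)² = (√2*√(2*1/3) + 1/81)² = (√2*√(2*1*(⅓)) + 1/81)² = (√2*√(⅔) + 1/81)² = (√2*(√6/3) + 1/81)² = (2*√3/3 + 1/81)² = (1/81 + 2*√3/3)²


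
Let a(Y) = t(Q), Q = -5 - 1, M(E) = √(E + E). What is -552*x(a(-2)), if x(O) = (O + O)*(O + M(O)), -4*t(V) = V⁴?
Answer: -115893504 + 6438528*I*√2 ≈ -1.1589e+8 + 9.1055e+6*I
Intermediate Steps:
M(E) = √2*√E (M(E) = √(2*E) = √2*√E)
Q = -6
t(V) = -V⁴/4
a(Y) = -324 (a(Y) = -¼*(-6)⁴ = -¼*1296 = -324)
x(O) = 2*O*(O + √2*√O) (x(O) = (O + O)*(O + √2*√O) = (2*O)*(O + √2*√O) = 2*O*(O + √2*√O))
-552*x(a(-2)) = -1104*(-324)*(-324 + √2*√(-324)) = -1104*(-324)*(-324 + √2*(18*I)) = -1104*(-324)*(-324 + 18*I*√2) = -552*(209952 - 11664*I*√2) = -115893504 + 6438528*I*√2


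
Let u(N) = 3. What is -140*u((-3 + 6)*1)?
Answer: -420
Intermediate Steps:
-140*u((-3 + 6)*1) = -140*3 = -420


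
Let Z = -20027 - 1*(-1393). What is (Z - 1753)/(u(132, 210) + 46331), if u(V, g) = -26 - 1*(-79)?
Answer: -20387/46384 ≈ -0.43953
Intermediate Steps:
Z = -18634 (Z = -20027 + 1393 = -18634)
u(V, g) = 53 (u(V, g) = -26 + 79 = 53)
(Z - 1753)/(u(132, 210) + 46331) = (-18634 - 1753)/(53 + 46331) = -20387/46384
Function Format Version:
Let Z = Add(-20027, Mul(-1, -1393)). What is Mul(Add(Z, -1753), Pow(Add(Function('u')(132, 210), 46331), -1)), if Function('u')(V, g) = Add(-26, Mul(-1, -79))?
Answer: Rational(-20387, 46384) ≈ -0.43953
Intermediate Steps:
Z = -18634 (Z = Add(-20027, 1393) = -18634)
Function('u')(V, g) = 53 (Function('u')(V, g) = Add(-26, 79) = 53)
Mul(Add(Z, -1753), Pow(Add(Function('u')(132, 210), 46331), -1)) = Mul(Add(-18634, -1753), Pow(Add(53, 46331), -1)) = Mul(-20387, Pow(46384, -1)) = Mul(-20387, Rational(1, 46384)) = Rational(-20387, 46384)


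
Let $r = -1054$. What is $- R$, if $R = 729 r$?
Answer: $768366$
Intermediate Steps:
$R = -768366$ ($R = 729 \left(-1054\right) = -768366$)
$- R = \left(-1\right) \left(-768366\right) = 768366$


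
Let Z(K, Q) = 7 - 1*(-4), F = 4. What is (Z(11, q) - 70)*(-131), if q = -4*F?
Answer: 7729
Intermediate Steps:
q = -16 (q = -4*4 = -16)
Z(K, Q) = 11 (Z(K, Q) = 7 + 4 = 11)
(Z(11, q) - 70)*(-131) = (11 - 70)*(-131) = -59*(-131) = 7729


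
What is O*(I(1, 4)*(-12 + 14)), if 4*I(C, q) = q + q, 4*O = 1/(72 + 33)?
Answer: 1/105 ≈ 0.0095238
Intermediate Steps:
O = 1/420 (O = 1/(4*(72 + 33)) = (¼)/105 = (¼)*(1/105) = 1/420 ≈ 0.0023810)
I(C, q) = q/2 (I(C, q) = (q + q)/4 = (2*q)/4 = q/2)
O*(I(1, 4)*(-12 + 14)) = (((½)*4)*(-12 + 14))/420 = (2*2)/420 = (1/420)*4 = 1/105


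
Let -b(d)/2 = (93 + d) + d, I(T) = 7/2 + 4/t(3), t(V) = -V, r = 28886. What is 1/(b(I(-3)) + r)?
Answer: 3/86074 ≈ 3.4854e-5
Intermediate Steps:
I(T) = 13/6 (I(T) = 7/2 + 4/((-1*3)) = 7*(½) + 4/(-3) = 7/2 + 4*(-⅓) = 7/2 - 4/3 = 13/6)
b(d) = -186 - 4*d (b(d) = -2*((93 + d) + d) = -2*(93 + 2*d) = -186 - 4*d)
1/(b(I(-3)) + r) = 1/((-186 - 4*13/6) + 28886) = 1/((-186 - 26/3) + 28886) = 1/(-584/3 + 28886) = 1/(86074/3) = 3/86074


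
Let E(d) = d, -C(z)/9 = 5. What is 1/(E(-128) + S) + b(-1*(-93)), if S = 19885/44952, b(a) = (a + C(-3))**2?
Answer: 13211024232/5733971 ≈ 2304.0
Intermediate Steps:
C(z) = -45 (C(z) = -9*5 = -45)
b(a) = (-45 + a)**2 (b(a) = (a - 45)**2 = (-45 + a)**2)
S = 19885/44952 (S = 19885*(1/44952) = 19885/44952 ≈ 0.44236)
1/(E(-128) + S) + b(-1*(-93)) = 1/(-128 + 19885/44952) + (-45 - 1*(-93))**2 = 1/(-5733971/44952) + (-45 + 93)**2 = -44952/5733971 + 48**2 = -44952/5733971 + 2304 = 13211024232/5733971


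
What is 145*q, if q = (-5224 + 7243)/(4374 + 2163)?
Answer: 97585/2179 ≈ 44.784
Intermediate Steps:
q = 673/2179 (q = 2019/6537 = 2019*(1/6537) = 673/2179 ≈ 0.30886)
145*q = 145*(673/2179) = 97585/2179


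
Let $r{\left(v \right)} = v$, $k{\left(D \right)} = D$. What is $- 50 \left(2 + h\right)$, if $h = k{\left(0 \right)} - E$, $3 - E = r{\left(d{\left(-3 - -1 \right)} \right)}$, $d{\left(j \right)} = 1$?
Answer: $0$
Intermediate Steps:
$E = 2$ ($E = 3 - 1 = 2$)
$h = -2$ ($h = 0 - 2 = -2$)
$- 50 \left(2 + h\right) = - 50 \left(2 - 2\right) = \left(-50\right) 0 = 0$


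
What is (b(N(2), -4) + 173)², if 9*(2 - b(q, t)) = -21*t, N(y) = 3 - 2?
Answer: 247009/9 ≈ 27445.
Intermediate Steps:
N(y) = 1
b(q, t) = 2 + 7*t/3 (b(q, t) = 2 - (-7)*t/3 = 2 + 7*t/3)
(b(N(2), -4) + 173)² = ((2 + (7/3)*(-4)) + 173)² = ((2 - 28/3) + 173)² = (-22/3 + 173)² = (497/3)² = 247009/9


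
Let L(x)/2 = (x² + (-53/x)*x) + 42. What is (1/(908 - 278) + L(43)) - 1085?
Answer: 1632331/630 ≈ 2591.0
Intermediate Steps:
L(x) = -22 + 2*x² (L(x) = 2*((x² + (-53/x)*x) + 42) = 2*((x² - 53) + 42) = 2*((-53 + x²) + 42) = 2*(-11 + x²) = -22 + 2*x²)
(1/(908 - 278) + L(43)) - 1085 = (1/(908 - 278) + (-22 + 2*43²)) - 1085 = (1/630 + (-22 + 2*1849)) - 1085 = (1/630 + (-22 + 3698)) - 1085 = (1/630 + 3676) - 1085 = 2315881/630 - 1085 = 1632331/630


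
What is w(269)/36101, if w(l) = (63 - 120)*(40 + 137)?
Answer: -10089/36101 ≈ -0.27947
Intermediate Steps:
w(l) = -10089 (w(l) = -57*177 = -10089)
w(269)/36101 = -10089/36101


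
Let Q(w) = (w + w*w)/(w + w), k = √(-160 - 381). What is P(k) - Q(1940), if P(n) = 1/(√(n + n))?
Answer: -1941/2 - √2*541^(¾)*I^(3/2)/1082 ≈ -970.4 - 0.10367*I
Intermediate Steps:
k = I*√541 (k = √(-541) = I*√541 ≈ 23.259*I)
P(n) = √2/(2*√n) (P(n) = 1/(√(2*n)) = 1/(√2*√n) = √2/(2*√n))
Q(w) = (w + w²)/(2*w) (Q(w) = (w + w²)/((2*w)) = (w + w²)*(1/(2*w)) = (w + w²)/(2*w))
P(k) - Q(1940) = √2/(2*√(I*√541)) - (½ + (½)*1940) = √2*(541^(¾)*(-I^(3/2))/541)/2 - (½ + 970) = -√2*541^(¾)*I^(3/2)/1082 - 1*1941/2 = -√2*541^(¾)*I^(3/2)/1082 - 1941/2 = -1941/2 - √2*541^(¾)*I^(3/2)/1082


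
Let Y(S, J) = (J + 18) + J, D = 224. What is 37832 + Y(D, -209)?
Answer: 37432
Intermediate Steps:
Y(S, J) = 18 + 2*J (Y(S, J) = (18 + J) + J = 18 + 2*J)
37832 + Y(D, -209) = 37832 + (18 + 2*(-209)) = 37832 + (18 - 418) = 37832 - 400 = 37432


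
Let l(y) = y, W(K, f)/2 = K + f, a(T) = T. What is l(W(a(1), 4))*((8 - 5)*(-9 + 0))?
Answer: -270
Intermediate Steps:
W(K, f) = 2*K + 2*f (W(K, f) = 2*(K + f) = 2*K + 2*f)
l(W(a(1), 4))*((8 - 5)*(-9 + 0)) = (2*1 + 2*4)*((8 - 5)*(-9 + 0)) = (2 + 8)*(3*(-9)) = 10*(-27) = -270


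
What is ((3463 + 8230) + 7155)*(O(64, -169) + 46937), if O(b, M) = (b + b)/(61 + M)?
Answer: 23885448416/27 ≈ 8.8465e+8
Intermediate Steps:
O(b, M) = 2*b/(61 + M) (O(b, M) = (2*b)/(61 + M) = 2*b/(61 + M))
((3463 + 8230) + 7155)*(O(64, -169) + 46937) = ((3463 + 8230) + 7155)*(2*64/(61 - 169) + 46937) = (11693 + 7155)*(2*64/(-108) + 46937) = 18848*(2*64*(-1/108) + 46937) = 18848*(-32/27 + 46937) = 18848*(1267267/27) = 23885448416/27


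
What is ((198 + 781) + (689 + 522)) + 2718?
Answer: 4908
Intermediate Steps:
((198 + 781) + (689 + 522)) + 2718 = (979 + 1211) + 2718 = 2190 + 2718 = 4908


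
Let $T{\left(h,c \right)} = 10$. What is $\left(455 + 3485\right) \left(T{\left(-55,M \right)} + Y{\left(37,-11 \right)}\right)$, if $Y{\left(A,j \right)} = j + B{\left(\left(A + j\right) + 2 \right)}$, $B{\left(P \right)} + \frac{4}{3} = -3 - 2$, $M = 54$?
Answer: $- \frac{86680}{3} \approx -28893.0$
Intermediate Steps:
$B{\left(P \right)} = - \frac{19}{3}$ ($B{\left(P \right)} = - \frac{4}{3} - 5 = - \frac{19}{3}$)
$Y{\left(A,j \right)} = - \frac{19}{3} + j$ ($Y{\left(A,j \right)} = j - \frac{19}{3} = - \frac{19}{3} + j$)
$\left(455 + 3485\right) \left(T{\left(-55,M \right)} + Y{\left(37,-11 \right)}\right) = \left(455 + 3485\right) \left(10 - \frac{52}{3}\right) = 3940 \left(10 - \frac{52}{3}\right) = 3940 \left(- \frac{22}{3}\right) = - \frac{86680}{3}$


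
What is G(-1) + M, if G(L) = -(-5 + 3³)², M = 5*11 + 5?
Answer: -424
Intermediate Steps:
M = 60 (M = 55 + 5 = 60)
G(L) = -484 (G(L) = -(-5 + 27)² = -1*22² = -1*484 = -484)
G(-1) + M = -484 + 60 = -424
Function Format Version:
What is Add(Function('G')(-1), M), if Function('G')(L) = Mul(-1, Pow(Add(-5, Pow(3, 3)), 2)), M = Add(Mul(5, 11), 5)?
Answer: -424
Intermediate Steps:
M = 60 (M = Add(55, 5) = 60)
Function('G')(L) = -484 (Function('G')(L) = Mul(-1, Pow(Add(-5, 27), 2)) = Mul(-1, Pow(22, 2)) = Mul(-1, 484) = -484)
Add(Function('G')(-1), M) = Add(-484, 60) = -424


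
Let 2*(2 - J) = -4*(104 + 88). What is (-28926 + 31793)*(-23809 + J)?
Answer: -67153741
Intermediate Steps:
J = 386 (J = 2 - (-2)*(104 + 88) = 2 - (-2)*192 = 2 - 1/2*(-768) = 2 + 384 = 386)
(-28926 + 31793)*(-23809 + J) = (-28926 + 31793)*(-23809 + 386) = 2867*(-23423) = -67153741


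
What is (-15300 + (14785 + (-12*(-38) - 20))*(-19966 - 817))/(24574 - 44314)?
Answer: 316353343/19740 ≈ 16026.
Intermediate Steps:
(-15300 + (14785 + (-12*(-38) - 20))*(-19966 - 817))/(24574 - 44314) = (-15300 + (14785 + (456 - 20))*(-20783))/(-19740) = (-15300 + (14785 + 436)*(-20783))*(-1/19740) = (-15300 + 15221*(-20783))*(-1/19740) = (-15300 - 316338043)*(-1/19740) = -316353343*(-1/19740) = 316353343/19740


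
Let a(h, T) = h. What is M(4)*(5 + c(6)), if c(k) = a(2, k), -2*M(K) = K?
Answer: -14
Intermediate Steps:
M(K) = -K/2
c(k) = 2
M(4)*(5 + c(6)) = (-1/2*4)*(5 + 2) = -2*7 = -14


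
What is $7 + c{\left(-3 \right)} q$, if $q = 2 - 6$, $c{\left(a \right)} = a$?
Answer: $19$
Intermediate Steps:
$q = -4$
$7 + c{\left(-3 \right)} q = 7 - -12 = 7 + 12 = 19$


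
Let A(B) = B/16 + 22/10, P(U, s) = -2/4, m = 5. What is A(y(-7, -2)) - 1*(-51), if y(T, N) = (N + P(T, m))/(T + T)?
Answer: 119193/2240 ≈ 53.211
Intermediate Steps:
P(U, s) = -½ (P(U, s) = -2*¼ = -½)
y(T, N) = (-½ + N)/(2*T) (y(T, N) = (N - ½)/(T + T) = (-½ + N)/((2*T)) = (-½ + N)*(1/(2*T)) = (-½ + N)/(2*T))
A(B) = 11/5 + B/16 (A(B) = B*(1/16) + 22*(⅒) = B/16 + 11/5 = 11/5 + B/16)
A(y(-7, -2)) - 1*(-51) = (11/5 + ((¼)*(-1 + 2*(-2))/(-7))/16) - 1*(-51) = (11/5 + ((¼)*(-⅐)*(-1 - 4))/16) + 51 = (11/5 + ((¼)*(-⅐)*(-5))/16) + 51 = (11/5 + (1/16)*(5/28)) + 51 = (11/5 + 5/448) + 51 = 4953/2240 + 51 = 119193/2240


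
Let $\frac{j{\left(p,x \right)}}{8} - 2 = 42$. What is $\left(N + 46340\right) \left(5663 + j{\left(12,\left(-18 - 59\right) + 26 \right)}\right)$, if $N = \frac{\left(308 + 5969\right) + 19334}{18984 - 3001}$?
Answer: $\frac{4455177153465}{15983} \approx 2.7874 \cdot 10^{8}$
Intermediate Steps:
$j{\left(p,x \right)} = 352$ ($j{\left(p,x \right)} = 16 + 8 \cdot 42 = 16 + 336 = 352$)
$N = \frac{25611}{15983}$ ($N = \frac{6277 + 19334}{15983} = 25611 \cdot \frac{1}{15983} = \frac{25611}{15983} \approx 1.6024$)
$\left(N + 46340\right) \left(5663 + j{\left(12,\left(-18 - 59\right) + 26 \right)}\right) = \left(\frac{25611}{15983} + 46340\right) \left(5663 + 352\right) = \frac{740677831}{15983} \cdot 6015 = \frac{4455177153465}{15983}$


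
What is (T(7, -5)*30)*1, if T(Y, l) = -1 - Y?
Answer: -240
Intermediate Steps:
(T(7, -5)*30)*1 = ((-1 - 1*7)*30)*1 = ((-1 - 7)*30)*1 = -8*30*1 = -240*1 = -240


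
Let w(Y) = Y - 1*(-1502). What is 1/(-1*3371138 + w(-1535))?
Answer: -1/3371171 ≈ -2.9663e-7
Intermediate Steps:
w(Y) = 1502 + Y (w(Y) = Y + 1502 = 1502 + Y)
1/(-1*3371138 + w(-1535)) = 1/(-1*3371138 + (1502 - 1535)) = 1/(-3371138 - 33) = 1/(-3371171) = -1/3371171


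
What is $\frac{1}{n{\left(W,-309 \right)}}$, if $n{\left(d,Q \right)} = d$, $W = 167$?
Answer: $\frac{1}{167} \approx 0.005988$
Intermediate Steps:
$\frac{1}{n{\left(W,-309 \right)}} = \frac{1}{167}$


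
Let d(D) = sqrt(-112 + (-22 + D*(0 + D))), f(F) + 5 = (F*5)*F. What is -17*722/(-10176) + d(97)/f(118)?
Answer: 6137/5088 + sqrt(371)/13923 ≈ 1.2076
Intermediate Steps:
f(F) = -5 + 5*F**2 (f(F) = -5 + (F*5)*F = -5 + (5*F)*F = -5 + 5*F**2)
d(D) = sqrt(-134 + D**2) (d(D) = sqrt(-112 + (-22 + D*D)) = sqrt(-112 + (-22 + D**2)) = sqrt(-134 + D**2))
-17*722/(-10176) + d(97)/f(118) = -17*722/(-10176) + sqrt(-134 + 97**2)/(-5 + 5*118**2) = -12274*(-1/10176) + sqrt(-134 + 9409)/(-5 + 5*13924) = 6137/5088 + sqrt(9275)/(-5 + 69620) = 6137/5088 + (5*sqrt(371))/69615 = 6137/5088 + (5*sqrt(371))*(1/69615) = 6137/5088 + sqrt(371)/13923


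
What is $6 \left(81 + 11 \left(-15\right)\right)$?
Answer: $-504$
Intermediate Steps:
$6 \left(81 + 11 \left(-15\right)\right) = 6 \left(81 - 165\right) = 6 \left(-84\right) = -504$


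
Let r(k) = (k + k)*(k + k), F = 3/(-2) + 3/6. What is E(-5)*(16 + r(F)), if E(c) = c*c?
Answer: 500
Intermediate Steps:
F = -1 (F = 3*(-½) + 3*(⅙) = -3/2 + ½ = -1)
r(k) = 4*k² (r(k) = (2*k)*(2*k) = 4*k²)
E(c) = c²
E(-5)*(16 + r(F)) = (-5)²*(16 + 4*(-1)²) = 25*(16 + 4*1) = 25*(16 + 4) = 25*20 = 500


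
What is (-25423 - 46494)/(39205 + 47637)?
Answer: -71917/86842 ≈ -0.82814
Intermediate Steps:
(-25423 - 46494)/(39205 + 47637) = -71917/86842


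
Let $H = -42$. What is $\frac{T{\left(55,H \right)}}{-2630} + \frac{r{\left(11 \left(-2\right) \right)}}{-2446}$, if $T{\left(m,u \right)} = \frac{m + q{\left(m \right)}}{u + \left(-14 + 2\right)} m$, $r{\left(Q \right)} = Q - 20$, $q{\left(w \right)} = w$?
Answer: $\frac{1038157}{17369046} \approx 0.059771$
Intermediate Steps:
$r{\left(Q \right)} = -20 + Q$
$T{\left(m,u \right)} = \frac{2 m^{2}}{-12 + u}$ ($T{\left(m,u \right)} = \frac{m + m}{u + \left(-14 + 2\right)} m = \frac{2 m}{u - 12} m = \frac{2 m}{-12 + u} m = \frac{2 m^{2}}{-12 + u}$)
$\frac{T{\left(55,H \right)}}{-2630} + \frac{r{\left(11 \left(-2\right) \right)}}{-2446} = \frac{2 \cdot 55^{2} \frac{1}{-12 - 42}}{-2630} + \frac{-20 + 11 \left(-2\right)}{-2446} = 2 \cdot 3025 \frac{1}{-54} \left(- \frac{1}{2630}\right) + \left(-20 - 22\right) \left(- \frac{1}{2446}\right) = 2 \cdot 3025 \left(- \frac{1}{54}\right) \left(- \frac{1}{2630}\right) - - \frac{21}{1223} = \left(- \frac{3025}{27}\right) \left(- \frac{1}{2630}\right) + \frac{21}{1223} = \frac{605}{14202} + \frac{21}{1223} = \frac{1038157}{17369046}$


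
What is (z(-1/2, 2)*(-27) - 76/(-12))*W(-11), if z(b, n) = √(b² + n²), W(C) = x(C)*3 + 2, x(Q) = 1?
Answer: 95/3 - 135*√17/2 ≈ -246.64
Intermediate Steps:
W(C) = 5 (W(C) = 1*3 + 2 = 3 + 2 = 5)
(z(-1/2, 2)*(-27) - 76/(-12))*W(-11) = (√((-1/2)² + 2²)*(-27) - 76/(-12))*5 = (√((-1*½)² + 4)*(-27) - 76*(-1/12))*5 = (√((-½)² + 4)*(-27) + 19/3)*5 = (√(¼ + 4)*(-27) + 19/3)*5 = (√(17/4)*(-27) + 19/3)*5 = ((√17/2)*(-27) + 19/3)*5 = (-27*√17/2 + 19/3)*5 = (19/3 - 27*√17/2)*5 = 95/3 - 135*√17/2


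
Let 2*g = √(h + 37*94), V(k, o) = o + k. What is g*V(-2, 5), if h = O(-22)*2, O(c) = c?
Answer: 3*√3434/2 ≈ 87.901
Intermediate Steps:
V(k, o) = k + o
h = -44 (h = -22*2 = -44)
g = √3434/2 (g = √(-44 + 37*94)/2 = √(-44 + 3478)/2 = √3434/2 ≈ 29.300)
g*V(-2, 5) = (√3434/2)*(-2 + 5) = (√3434/2)*3 = 3*√3434/2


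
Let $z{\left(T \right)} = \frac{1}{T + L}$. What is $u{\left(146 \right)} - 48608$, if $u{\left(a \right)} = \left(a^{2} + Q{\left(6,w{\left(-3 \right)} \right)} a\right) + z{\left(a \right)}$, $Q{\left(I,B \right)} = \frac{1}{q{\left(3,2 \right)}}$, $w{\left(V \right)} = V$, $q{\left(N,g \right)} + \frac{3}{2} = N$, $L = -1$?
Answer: $- \frac{11829677}{435} \approx -27195.0$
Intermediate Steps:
$q{\left(N,g \right)} = - \frac{3}{2} + N$
$z{\left(T \right)} = \frac{1}{-1 + T}$ ($z{\left(T \right)} = \frac{1}{T - 1} = \frac{1}{-1 + T}$)
$Q{\left(I,B \right)} = \frac{2}{3}$ ($Q{\left(I,B \right)} = \frac{1}{- \frac{3}{2} + 3} = \frac{1}{\frac{3}{2}} = \frac{2}{3}$)
$u{\left(a \right)} = a^{2} + \frac{1}{-1 + a} + \frac{2 a}{3}$ ($u{\left(a \right)} = \left(a^{2} + \frac{2 a}{3}\right) + \frac{1}{-1 + a} = a^{2} + \frac{1}{-1 + a} + \frac{2 a}{3}$)
$u{\left(146 \right)} - 48608 = \frac{3 + 146 \left(-1 + 146\right) \left(2 + 3 \cdot 146\right)}{3 \left(-1 + 146\right)} - 48608 = \frac{3 + 146 \cdot 145 \left(2 + 438\right)}{3 \cdot 145} - 48608 = \frac{1}{3} \cdot \frac{1}{145} \left(3 + 146 \cdot 145 \cdot 440\right) - 48608 = \frac{1}{3} \cdot \frac{1}{145} \left(3 + 9314800\right) - 48608 = \frac{1}{3} \cdot \frac{1}{145} \cdot 9314803 - 48608 = \frac{9314803}{435} - 48608 = - \frac{11829677}{435}$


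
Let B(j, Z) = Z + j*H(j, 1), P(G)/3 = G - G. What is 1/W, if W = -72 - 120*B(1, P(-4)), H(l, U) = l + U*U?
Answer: -1/312 ≈ -0.0032051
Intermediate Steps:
P(G) = 0 (P(G) = 3*(G - G) = 3*0 = 0)
H(l, U) = l + U²
B(j, Z) = Z + j*(1 + j) (B(j, Z) = Z + j*(j + 1²) = Z + j*(j + 1) = Z + j*(1 + j))
W = -312 (W = -72 - 120*(0 + 1*(1 + 1)) = -72 - 120*(0 + 1*2) = -72 - 120*(0 + 2) = -72 - 120*2 = -72 - 240 = -312)
1/W = 1/(-312) = -1/312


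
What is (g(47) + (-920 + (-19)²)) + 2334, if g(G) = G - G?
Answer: 1775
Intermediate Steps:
g(G) = 0
(g(47) + (-920 + (-19)²)) + 2334 = (0 + (-920 + (-19)²)) + 2334 = (0 + (-920 + 361)) + 2334 = (0 - 559) + 2334 = -559 + 2334 = 1775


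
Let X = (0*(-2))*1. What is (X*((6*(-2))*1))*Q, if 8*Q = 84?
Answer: 0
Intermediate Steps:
Q = 21/2 (Q = (⅛)*84 = 21/2 ≈ 10.500)
X = 0 (X = 0*1 = 0)
(X*((6*(-2))*1))*Q = (0*((6*(-2))*1))*(21/2) = (0*(-12*1))*(21/2) = (0*(-12))*(21/2) = 0*(21/2) = 0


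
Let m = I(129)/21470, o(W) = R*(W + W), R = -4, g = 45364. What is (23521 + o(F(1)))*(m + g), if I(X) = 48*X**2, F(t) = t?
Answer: 11459811179012/10735 ≈ 1.0675e+9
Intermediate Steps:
o(W) = -8*W (o(W) = -4*(W + W) = -8*W)
m = 399384/10735 (m = (48*129**2)/21470 = (48*16641)*(1/21470) = 798768*(1/21470) = 399384/10735 ≈ 37.204)
(23521 + o(F(1)))*(m + g) = (23521 - 8*1)*(399384/10735 + 45364) = (23521 - 8)*(487381924/10735) = 23513*(487381924/10735) = 11459811179012/10735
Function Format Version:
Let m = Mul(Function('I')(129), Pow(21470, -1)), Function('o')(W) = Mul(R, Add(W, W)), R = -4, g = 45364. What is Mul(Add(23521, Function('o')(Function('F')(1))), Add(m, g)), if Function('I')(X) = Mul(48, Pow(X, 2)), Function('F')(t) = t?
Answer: Rational(11459811179012, 10735) ≈ 1.0675e+9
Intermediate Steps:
Function('o')(W) = Mul(-8, W) (Function('o')(W) = Mul(-4, Add(W, W)) = Mul(-4, Mul(2, W)) = Mul(-8, W))
m = Rational(399384, 10735) (m = Mul(Mul(48, Pow(129, 2)), Pow(21470, -1)) = Mul(Mul(48, 16641), Rational(1, 21470)) = Mul(798768, Rational(1, 21470)) = Rational(399384, 10735) ≈ 37.204)
Mul(Add(23521, Function('o')(Function('F')(1))), Add(m, g)) = Mul(Add(23521, Mul(-8, 1)), Add(Rational(399384, 10735), 45364)) = Mul(Add(23521, -8), Rational(487381924, 10735)) = Mul(23513, Rational(487381924, 10735)) = Rational(11459811179012, 10735)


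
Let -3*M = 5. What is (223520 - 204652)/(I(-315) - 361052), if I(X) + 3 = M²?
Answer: -84906/1624735 ≈ -0.052258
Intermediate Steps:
M = -5/3 (M = -⅓*5 = -5/3 ≈ -1.6667)
I(X) = -2/9 (I(X) = -3 + (-5/3)² = -3 + 25/9 = -2/9)
(223520 - 204652)/(I(-315) - 361052) = (223520 - 204652)/(-2/9 - 361052) = 18868/(-3249470/9) = 18868*(-9/3249470) = -84906/1624735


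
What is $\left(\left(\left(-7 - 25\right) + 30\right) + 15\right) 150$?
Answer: $1950$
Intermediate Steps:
$\left(\left(\left(-7 - 25\right) + 30\right) + 15\right) 150 = \left(\left(-32 + 30\right) + 15\right) 150 = \left(-2 + 15\right) 150 = 13 \cdot 150 = 1950$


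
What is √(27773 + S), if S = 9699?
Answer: 4*√2342 ≈ 193.58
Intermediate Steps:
√(27773 + S) = √(27773 + 9699) = √37472 = 4*√2342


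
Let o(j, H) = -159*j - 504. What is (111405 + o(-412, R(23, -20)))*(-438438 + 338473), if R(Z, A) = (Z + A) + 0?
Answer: -17634725685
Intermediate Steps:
R(Z, A) = A + Z (R(Z, A) = (A + Z) + 0 = A + Z)
o(j, H) = -504 - 159*j
(111405 + o(-412, R(23, -20)))*(-438438 + 338473) = (111405 + (-504 - 159*(-412)))*(-438438 + 338473) = (111405 + (-504 + 65508))*(-99965) = (111405 + 65004)*(-99965) = 176409*(-99965) = -17634725685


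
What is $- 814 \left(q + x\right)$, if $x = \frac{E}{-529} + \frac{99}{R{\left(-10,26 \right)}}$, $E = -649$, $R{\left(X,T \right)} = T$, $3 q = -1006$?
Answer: $\frac{5546917123}{20631} \approx 2.6886 \cdot 10^{5}$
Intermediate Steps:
$q = - \frac{1006}{3}$ ($q = \frac{1}{3} \left(-1006\right) = - \frac{1006}{3} \approx -335.33$)
$x = \frac{69245}{13754}$ ($x = - \frac{649}{-529} + \frac{99}{26} = \left(-649\right) \left(- \frac{1}{529}\right) + 99 \cdot \frac{1}{26} = \frac{649}{529} + \frac{99}{26} = \frac{69245}{13754} \approx 5.0345$)
$- 814 \left(q + x\right) = - 814 \left(- \frac{1006}{3} + \frac{69245}{13754}\right) = \left(-814\right) \left(- \frac{13628789}{41262}\right) = \frac{5546917123}{20631}$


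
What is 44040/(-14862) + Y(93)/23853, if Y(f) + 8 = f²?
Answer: -153677263/59083881 ≈ -2.6010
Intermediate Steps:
Y(f) = -8 + f²
44040/(-14862) + Y(93)/23853 = 44040/(-14862) + (-8 + 93²)/23853 = 44040*(-1/14862) + (-8 + 8649)*(1/23853) = -7340/2477 + 8641*(1/23853) = -7340/2477 + 8641/23853 = -153677263/59083881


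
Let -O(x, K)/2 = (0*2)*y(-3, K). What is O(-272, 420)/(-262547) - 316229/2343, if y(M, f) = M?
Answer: -316229/2343 ≈ -134.97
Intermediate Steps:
O(x, K) = 0 (O(x, K) = -2*0*2*(-3) = -0*(-3) = -2*0 = 0)
O(-272, 420)/(-262547) - 316229/2343 = 0/(-262547) - 316229/2343 = 0*(-1/262547) - 316229*1/2343 = 0 - 316229/2343 = -316229/2343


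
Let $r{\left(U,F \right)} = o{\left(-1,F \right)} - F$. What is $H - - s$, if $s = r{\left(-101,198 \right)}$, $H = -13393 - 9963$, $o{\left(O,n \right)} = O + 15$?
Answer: $-23540$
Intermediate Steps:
$o{\left(O,n \right)} = 15 + O$
$H = -23356$ ($H = -13393 - 9963 = -23356$)
$r{\left(U,F \right)} = 14 - F$ ($r{\left(U,F \right)} = \left(15 - 1\right) - F = 14 - F$)
$s = -184$ ($s = 14 - 198 = -184$)
$H - - s = -23356 - \left(-1\right) \left(-184\right) = -23356 - 184 = -23540$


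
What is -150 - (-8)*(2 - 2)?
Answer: -150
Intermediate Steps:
-150 - (-8)*(2 - 2) = -150 - (-8)*0 = -150 - 1*0 = -150 + 0 = -150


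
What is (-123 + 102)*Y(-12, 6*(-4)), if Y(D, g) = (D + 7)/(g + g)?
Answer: -35/16 ≈ -2.1875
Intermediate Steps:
Y(D, g) = (7 + D)/(2*g) (Y(D, g) = (7 + D)/((2*g)) = (7 + D)*(1/(2*g)) = (7 + D)/(2*g))
(-123 + 102)*Y(-12, 6*(-4)) = (-123 + 102)*((7 - 12)/(2*((6*(-4))))) = -21*(-5)/(2*(-24)) = -21*(-1)*(-5)/(2*24) = -21*5/48 = -35/16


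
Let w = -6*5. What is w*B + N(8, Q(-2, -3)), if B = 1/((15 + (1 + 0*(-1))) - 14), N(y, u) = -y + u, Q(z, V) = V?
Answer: -26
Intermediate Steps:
N(y, u) = u - y
w = -30
B = 1/2 (B = 1/((15 + (1 + 0)) - 14) = 1/((15 + 1) - 14) = 1/(16 - 14) = 1/2 ≈ 0.50000)
w*B + N(8, Q(-2, -3)) = -30*1/2 + (-3 - 1*8) = -15 + (-3 - 8) = -15 - 11 = -26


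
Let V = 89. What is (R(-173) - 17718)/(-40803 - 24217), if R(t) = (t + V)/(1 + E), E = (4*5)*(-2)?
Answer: 115153/422630 ≈ 0.27247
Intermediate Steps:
E = -40 (E = 20*(-2) = -40)
R(t) = -89/39 - t/39 (R(t) = (t + 89)/(1 - 40) = (89 + t)/(-39) = (89 + t)*(-1/39) = -89/39 - t/39)
(R(-173) - 17718)/(-40803 - 24217) = ((-89/39 - 1/39*(-173)) - 17718)/(-40803 - 24217) = ((-89/39 + 173/39) - 17718)/(-65020) = (28/13 - 17718)*(-1/65020) = -230306/13*(-1/65020) = 115153/422630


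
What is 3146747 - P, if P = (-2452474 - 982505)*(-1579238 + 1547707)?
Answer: -108305176102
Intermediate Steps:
P = 108308322849 (P = -3434979*(-31531) = 108308322849)
3146747 - P = 3146747 - 1*108308322849 = 3146747 - 108308322849 = -108305176102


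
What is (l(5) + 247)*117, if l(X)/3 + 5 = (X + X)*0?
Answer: 27144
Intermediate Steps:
l(X) = -15 (l(X) = -15 + 3*((X + X)*0) = -15 + 3*((2*X)*0) = -15 + 3*0 = -15 + 0 = -15)
(l(5) + 247)*117 = (-15 + 247)*117 = 232*117 = 27144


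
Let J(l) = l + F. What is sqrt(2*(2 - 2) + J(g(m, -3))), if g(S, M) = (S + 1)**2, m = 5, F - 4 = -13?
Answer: 3*sqrt(3) ≈ 5.1962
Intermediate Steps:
F = -9 (F = 4 - 13 = -9)
g(S, M) = (1 + S)**2
J(l) = -9 + l (J(l) = l - 9 = -9 + l)
sqrt(2*(2 - 2) + J(g(m, -3))) = sqrt(2*(2 - 2) + (-9 + (1 + 5)**2)) = sqrt(2*0 + (-9 + 6**2)) = sqrt(0 + (-9 + 36)) = sqrt(0 + 27) = sqrt(27) = 3*sqrt(3)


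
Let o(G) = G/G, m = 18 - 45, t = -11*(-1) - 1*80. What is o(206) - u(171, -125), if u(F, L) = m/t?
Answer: 14/23 ≈ 0.60870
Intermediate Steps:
t = -69 (t = 11 - 80 = -69)
m = -27
u(F, L) = 9/23 (u(F, L) = -27/(-69) = -27*(-1/69) = 9/23)
o(G) = 1
o(206) - u(171, -125) = 1 - 1*9/23 = 1 - 9/23 = 14/23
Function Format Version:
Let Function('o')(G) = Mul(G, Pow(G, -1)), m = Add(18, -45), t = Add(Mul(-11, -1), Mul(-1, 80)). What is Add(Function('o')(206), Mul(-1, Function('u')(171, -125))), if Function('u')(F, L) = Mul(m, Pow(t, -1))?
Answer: Rational(14, 23) ≈ 0.60870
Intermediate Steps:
t = -69 (t = Add(11, -80) = -69)
m = -27
Function('u')(F, L) = Rational(9, 23) (Function('u')(F, L) = Mul(-27, Pow(-69, -1)) = Mul(-27, Rational(-1, 69)) = Rational(9, 23))
Function('o')(G) = 1
Add(Function('o')(206), Mul(-1, Function('u')(171, -125))) = Add(1, Mul(-1, Rational(9, 23))) = Add(1, Rational(-9, 23)) = Rational(14, 23)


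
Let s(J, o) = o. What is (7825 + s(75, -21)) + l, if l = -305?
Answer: 7499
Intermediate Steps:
(7825 + s(75, -21)) + l = (7825 - 21) - 305 = 7804 - 305 = 7499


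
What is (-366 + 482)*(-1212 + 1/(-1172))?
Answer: -41193485/293 ≈ -1.4059e+5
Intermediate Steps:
(-366 + 482)*(-1212 + 1/(-1172)) = 116*(-1212 - 1/1172) = 116*(-1420465/1172) = -41193485/293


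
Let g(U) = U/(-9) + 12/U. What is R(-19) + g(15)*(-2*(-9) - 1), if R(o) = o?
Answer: -506/15 ≈ -33.733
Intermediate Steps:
g(U) = 12/U - U/9 (g(U) = U*(-⅑) + 12/U = -U/9 + 12/U = 12/U - U/9)
R(-19) + g(15)*(-2*(-9) - 1) = -19 + (12/15 - ⅑*15)*(-2*(-9) - 1) = -19 + (12*(1/15) - 5/3)*(18 - 1) = -19 + (⅘ - 5/3)*17 = -19 - 13/15*17 = -19 - 221/15 = -506/15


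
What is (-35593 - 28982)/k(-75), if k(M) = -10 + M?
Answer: 12915/17 ≈ 759.71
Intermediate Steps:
(-35593 - 28982)/k(-75) = (-35593 - 28982)/(-10 - 75) = -64575/(-85) = -64575*(-1/85) = 12915/17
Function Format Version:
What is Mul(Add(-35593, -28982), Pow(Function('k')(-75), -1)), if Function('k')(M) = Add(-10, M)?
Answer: Rational(12915, 17) ≈ 759.71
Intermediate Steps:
Mul(Add(-35593, -28982), Pow(Function('k')(-75), -1)) = Mul(Add(-35593, -28982), Pow(Add(-10, -75), -1)) = Mul(-64575, Pow(-85, -1)) = Mul(-64575, Rational(-1, 85)) = Rational(12915, 17)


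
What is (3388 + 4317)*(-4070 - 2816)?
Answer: -53056630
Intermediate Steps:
(3388 + 4317)*(-4070 - 2816) = 7705*(-6886) = -53056630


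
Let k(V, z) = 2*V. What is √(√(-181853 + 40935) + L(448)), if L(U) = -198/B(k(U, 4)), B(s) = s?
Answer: √(-693 + 3136*I*√140918)/56 ≈ 13.696 + 13.704*I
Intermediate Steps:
L(U) = -99/U (L(U) = -198*1/(2*U) = -99/U)
√(√(-181853 + 40935) + L(448)) = √(√(-181853 + 40935) - 99/448) = √(√(-140918) - 99*1/448) = √(I*√140918 - 99/448) = √(-99/448 + I*√140918)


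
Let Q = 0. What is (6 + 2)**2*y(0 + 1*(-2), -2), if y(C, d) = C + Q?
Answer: -128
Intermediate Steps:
y(C, d) = C (y(C, d) = C + 0 = C)
(6 + 2)**2*y(0 + 1*(-2), -2) = (6 + 2)**2*(0 + 1*(-2)) = 8**2*(0 - 2) = 64*(-2) = -128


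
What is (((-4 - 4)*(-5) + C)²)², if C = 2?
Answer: 3111696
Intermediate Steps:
(((-4 - 4)*(-5) + C)²)² = (((-4 - 4)*(-5) + 2)²)² = ((-8*(-5) + 2)²)² = ((40 + 2)²)² = (42²)² = 1764² = 3111696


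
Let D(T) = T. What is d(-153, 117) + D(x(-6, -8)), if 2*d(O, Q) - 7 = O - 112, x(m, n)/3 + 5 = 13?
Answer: -105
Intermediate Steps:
x(m, n) = 24 (x(m, n) = -15 + 3*13 = -15 + 39 = 24)
d(O, Q) = -105/2 + O/2 (d(O, Q) = 7/2 + (O - 112)/2 = 7/2 + (-112 + O)/2 = 7/2 + (-56 + O/2) = -105/2 + O/2)
d(-153, 117) + D(x(-6, -8)) = (-105/2 + (½)*(-153)) + 24 = (-105/2 - 153/2) + 24 = -129 + 24 = -105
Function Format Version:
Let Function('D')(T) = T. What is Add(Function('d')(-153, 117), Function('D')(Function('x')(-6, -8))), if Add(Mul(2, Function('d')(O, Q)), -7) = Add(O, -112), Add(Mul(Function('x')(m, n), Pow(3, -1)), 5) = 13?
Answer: -105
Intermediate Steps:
Function('x')(m, n) = 24 (Function('x')(m, n) = Add(-15, Mul(3, 13)) = Add(-15, 39) = 24)
Function('d')(O, Q) = Add(Rational(-105, 2), Mul(Rational(1, 2), O)) (Function('d')(O, Q) = Add(Rational(7, 2), Mul(Rational(1, 2), Add(O, -112))) = Add(Rational(7, 2), Mul(Rational(1, 2), Add(-112, O))) = Add(Rational(7, 2), Add(-56, Mul(Rational(1, 2), O))) = Add(Rational(-105, 2), Mul(Rational(1, 2), O)))
Add(Function('d')(-153, 117), Function('D')(Function('x')(-6, -8))) = Add(Add(Rational(-105, 2), Mul(Rational(1, 2), -153)), 24) = Add(Add(Rational(-105, 2), Rational(-153, 2)), 24) = Add(-129, 24) = -105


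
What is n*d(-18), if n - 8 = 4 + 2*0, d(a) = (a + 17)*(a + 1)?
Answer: 204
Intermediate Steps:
d(a) = (1 + a)*(17 + a) (d(a) = (17 + a)*(1 + a) = (1 + a)*(17 + a))
n = 12 (n = 8 + (4 + 2*0) = 8 + (4 + 0) = 8 + 4 = 12)
n*d(-18) = 12*(17 + (-18)**2 + 18*(-18)) = 12*(17 + 324 - 324) = 12*17 = 204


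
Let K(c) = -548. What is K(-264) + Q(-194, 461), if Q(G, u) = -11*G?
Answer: 1586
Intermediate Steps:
K(-264) + Q(-194, 461) = -548 - 11*(-194) = -548 + 2134 = 1586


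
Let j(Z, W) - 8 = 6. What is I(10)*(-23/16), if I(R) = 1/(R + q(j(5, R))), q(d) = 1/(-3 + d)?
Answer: -253/1776 ≈ -0.14245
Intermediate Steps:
j(Z, W) = 14 (j(Z, W) = 8 + 6 = 14)
I(R) = 1/(1/11 + R) (I(R) = 1/(R + 1/(-3 + 14)) = 1/(R + 1/11) = 1/(1/11 + R))
I(10)*(-23/16) = (11/(1 + 11*10))*(-23/16) = (11/(1 + 110))*(-23*1/16) = (11/111)*(-23/16) = -253/1776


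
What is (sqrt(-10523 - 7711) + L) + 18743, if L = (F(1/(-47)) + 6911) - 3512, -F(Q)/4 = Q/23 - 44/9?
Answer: 215609810/9729 + 3*I*sqrt(2026) ≈ 22162.0 + 135.03*I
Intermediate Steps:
F(Q) = 176/9 - 4*Q/23 (F(Q) = -4*(Q/23 - 44/9) = -4*(-44/9 + Q/23) = 176/9 - 4*Q/23)
L = 33259163/9729 (L = ((176/9 - 4/23/(-47)) + 6911) - 3512 = ((176/9 - 4/23*(-1/47)) + 6911) - 3512 = ((176/9 + 4/1081) + 6911) - 3512 = (190292/9729 + 6911) - 3512 = 67427411/9729 - 3512 = 33259163/9729 ≈ 3418.6)
(sqrt(-10523 - 7711) + L) + 18743 = (sqrt(-10523 - 7711) + 33259163/9729) + 18743 = (sqrt(-18234) + 33259163/9729) + 18743 = (3*I*sqrt(2026) + 33259163/9729) + 18743 = (33259163/9729 + 3*I*sqrt(2026)) + 18743 = 215609810/9729 + 3*I*sqrt(2026)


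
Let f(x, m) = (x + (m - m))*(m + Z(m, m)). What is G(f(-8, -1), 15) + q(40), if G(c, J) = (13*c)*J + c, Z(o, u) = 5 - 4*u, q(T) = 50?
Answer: -12494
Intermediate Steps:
f(x, m) = x*(5 - 3*m) (f(x, m) = (x + (m - m))*(m + (5 - 4*m)) = (x + 0)*(5 - 3*m) = x*(5 - 3*m))
G(c, J) = c + 13*J*c (G(c, J) = 13*J*c + c = c + 13*J*c)
G(f(-8, -1), 15) + q(40) = (-8*(5 - 3*(-1)))*(1 + 13*15) + 50 = (-8*(5 + 3))*(1 + 195) + 50 = -8*8*196 + 50 = -64*196 + 50 = -12544 + 50 = -12494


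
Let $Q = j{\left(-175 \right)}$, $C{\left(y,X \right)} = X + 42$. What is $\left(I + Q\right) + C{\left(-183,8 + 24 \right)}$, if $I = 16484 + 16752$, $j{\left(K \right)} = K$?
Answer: $33135$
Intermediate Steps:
$C{\left(y,X \right)} = 42 + X$
$I = 33236$
$Q = -175$
$\left(I + Q\right) + C{\left(-183,8 + 24 \right)} = \left(33236 - 175\right) + \left(42 + \left(8 + 24\right)\right) = 33061 + \left(42 + 32\right) = 33061 + 74 = 33135$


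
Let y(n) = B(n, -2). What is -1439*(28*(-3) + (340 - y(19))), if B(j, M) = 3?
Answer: -364067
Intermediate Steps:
y(n) = 3
-1439*(28*(-3) + (340 - y(19))) = -1439*(28*(-3) + (340 - 1*3)) = -1439*(-84 + (340 - 3)) = -1439*(-84 + 337) = -1439*253 = -364067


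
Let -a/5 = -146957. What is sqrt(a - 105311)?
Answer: sqrt(629474) ≈ 793.39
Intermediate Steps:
a = 734785 (a = -5*(-146957) = 734785)
sqrt(a - 105311) = sqrt(734785 - 105311) = sqrt(629474)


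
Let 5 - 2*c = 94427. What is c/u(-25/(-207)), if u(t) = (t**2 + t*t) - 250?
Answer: 2022944139/10711000 ≈ 188.87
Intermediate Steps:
c = -47211 (c = 5/2 - 1/2*94427 = 5/2 - 94427/2 = -47211)
u(t) = -250 + 2*t**2 (u(t) = (t**2 + t**2) - 250 = 2*t**2 - 250 = -250 + 2*t**2)
c/u(-25/(-207)) = -47211/(-250 + 2*(-25/(-207))**2) = -47211/(-250 + 2*(-25*(-1/207))**2) = -47211/(-250 + 2*(25/207)**2) = -47211/(-250 + 2*(625/42849)) = -47211/(-250 + 1250/42849) = -47211/(-10711000/42849) = -47211*(-42849/10711000) = 2022944139/10711000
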